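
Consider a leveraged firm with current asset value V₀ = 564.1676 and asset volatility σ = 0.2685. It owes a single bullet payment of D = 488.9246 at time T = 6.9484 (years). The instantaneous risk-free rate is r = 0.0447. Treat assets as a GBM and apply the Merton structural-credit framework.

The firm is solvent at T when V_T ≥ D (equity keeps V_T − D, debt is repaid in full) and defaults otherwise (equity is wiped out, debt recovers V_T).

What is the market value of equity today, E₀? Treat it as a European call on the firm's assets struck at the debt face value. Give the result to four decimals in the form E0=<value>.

E0=254.2710

d₁ = [ln(V₀/D) + (r + σ²/2)T] / (σ√T)
   = [ln(564.1676/488.9246) + (0.0447 + 0.5·0.2685²)·6.9484] / (0.2685·√6.9484)
   = [0.143143 + 0.561056] / 0.707761 = 0.994968
d₂ = d₁ − σ√T = 0.994968 − 0.707761 = 0.287207
N(d₁) = 0.840124,  N(d₂) = 0.613023,  e^(−rT) = 0.733012
E₀ = V₀·N(d₁) − D·e^(−rT)·N(d₂)
   = 564.1676·0.840124 − 488.9246·0.733012·0.613023 = 254.270993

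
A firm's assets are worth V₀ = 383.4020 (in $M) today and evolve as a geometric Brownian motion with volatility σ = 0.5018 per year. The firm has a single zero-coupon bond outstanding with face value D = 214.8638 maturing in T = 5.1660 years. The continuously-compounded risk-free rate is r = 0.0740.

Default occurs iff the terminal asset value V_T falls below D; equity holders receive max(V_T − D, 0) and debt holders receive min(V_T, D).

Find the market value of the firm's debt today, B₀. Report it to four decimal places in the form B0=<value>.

B0=119.2641

d₁ = [ln(V₀/D) + (r + σ²/2)T] / (σ√T)
   = [ln(383.4020/214.8638) + (0.0740 + 0.5·0.5018²)·5.1660] / (0.5018·√5.1660)
   = [0.579080 + 1.032692] / 1.140533 = 1.413174
d₂ = d₁ − σ√T = 1.413174 − 1.140533 = 0.272641
N(d₁) = 0.921198,  N(d₂) = 0.607435,  e^(−rT) = 0.682301
E₀ = V₀·N(d₁) − D·e^(−rT)·N(d₂)
   = 383.4020·0.921198 − 214.8638·0.682301·0.607435 = 264.137899
B₀ = V₀ − E₀ = 383.4020 − 264.137899 = 119.264101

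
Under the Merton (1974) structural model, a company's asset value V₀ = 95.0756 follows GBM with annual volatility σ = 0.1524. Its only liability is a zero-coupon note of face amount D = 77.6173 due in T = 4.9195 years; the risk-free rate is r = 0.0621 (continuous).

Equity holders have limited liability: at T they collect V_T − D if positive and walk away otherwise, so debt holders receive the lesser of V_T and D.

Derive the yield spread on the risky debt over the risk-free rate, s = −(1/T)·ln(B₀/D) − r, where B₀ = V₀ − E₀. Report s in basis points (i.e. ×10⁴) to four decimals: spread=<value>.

d₁ = [ln(V₀/D) + (r + σ²/2)T] / (σ√T)
   = [ln(95.0756/77.6173) + (0.0621 + 0.5·0.1524²)·4.9195] / (0.1524·√4.9195)
   = [0.202882 + 0.362631] / 0.338022 = 1.673003
d₂ = d₁ − σ√T = 1.673003 − 0.338022 = 1.334981
N(d₁) = 0.952837,  N(d₂) = 0.909059,  e^(−rT) = 0.736754
E₀ = V₀·N(d₁) − D·e^(−rT)·N(d₂)
   = 95.0756·0.952837 − 77.6173·0.736754·0.909059 = 38.607113
B₀ = V₀ − E₀ = 95.0756 − 38.607113 = 56.468487
spread = −(1/T)·ln(B₀/D) − r = −(1/4.9195)·ln(56.468487/77.6173) − 0.0621 = 0.00256259
in basis points: 0.00256259 × 10⁴ = 25.6259 bp

spread=25.6259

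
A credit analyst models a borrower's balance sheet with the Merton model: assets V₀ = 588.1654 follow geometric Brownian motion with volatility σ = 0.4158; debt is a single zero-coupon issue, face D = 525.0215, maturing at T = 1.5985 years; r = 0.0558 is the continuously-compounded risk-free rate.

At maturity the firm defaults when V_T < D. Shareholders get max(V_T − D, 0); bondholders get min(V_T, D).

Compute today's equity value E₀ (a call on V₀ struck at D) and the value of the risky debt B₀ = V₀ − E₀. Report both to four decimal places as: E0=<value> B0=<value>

d₁ = [ln(V₀/D) + (r + σ²/2)T] / (σ√T)
   = [ln(588.1654/525.0215) + (0.0558 + 0.5·0.4158²)·1.5985] / (0.4158·√1.5985)
   = [0.113569 + 0.227378] / 0.525703 = 0.648555
d₂ = d₁ − σ√T = 0.648555 − 0.525703 = 0.122851
N(d₁) = 0.741687,  N(d₂) = 0.548887,  e^(−rT) = 0.914666
E₀ = V₀·N(d₁) − D·e^(−rT)·N(d₂)
   = 588.1654·0.741687 − 525.0215·0.914666·0.548887 = 172.648146
B₀ = V₀ − E₀ = 588.1654 − 172.648146 = 415.517254

E0=172.6481 B0=415.5173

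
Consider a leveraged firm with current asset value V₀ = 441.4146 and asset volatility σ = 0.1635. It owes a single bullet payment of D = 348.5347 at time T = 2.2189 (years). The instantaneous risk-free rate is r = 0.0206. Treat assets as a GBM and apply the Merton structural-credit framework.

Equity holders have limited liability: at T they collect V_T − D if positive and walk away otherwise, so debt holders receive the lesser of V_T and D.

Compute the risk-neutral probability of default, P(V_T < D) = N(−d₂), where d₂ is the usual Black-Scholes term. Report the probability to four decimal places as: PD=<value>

d₁ = [ln(V₀/D) + (r + σ²/2)T] / (σ√T)
   = [ln(441.4146/348.5347) + (0.0206 + 0.5·0.1635²)·2.2189] / (0.1635·√2.2189)
   = [0.236247 + 0.075367] / 0.243549 = 1.279472
d₂ = d₁ − σ√T = 1.279472 − 0.243549 = 1.035922
risk-neutral PD = N(−d₂) = N(-1.035922) = 0.150119

PD=0.1501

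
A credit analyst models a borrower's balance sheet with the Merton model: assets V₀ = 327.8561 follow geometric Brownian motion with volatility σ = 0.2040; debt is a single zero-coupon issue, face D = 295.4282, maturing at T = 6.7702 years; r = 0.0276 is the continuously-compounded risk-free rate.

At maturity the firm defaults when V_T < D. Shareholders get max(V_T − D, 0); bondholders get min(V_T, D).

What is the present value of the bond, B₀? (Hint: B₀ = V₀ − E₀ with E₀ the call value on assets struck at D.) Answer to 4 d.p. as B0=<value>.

B0=217.9969

d₁ = [ln(V₀/D) + (r + σ²/2)T] / (σ√T)
   = [ln(327.8561/295.4282) + (0.0276 + 0.5·0.2040²)·6.7702] / (0.2040·√6.7702)
   = [0.104149 + 0.327732] / 0.530800 = 0.813641
d₂ = d₁ − σ√T = 0.813641 − 0.530800 = 0.282841
N(d₁) = 0.792075,  N(d₂) = 0.611351,  e^(−rT) = 0.829562
E₀ = V₀·N(d₁) − D·e^(−rT)·N(d₂)
   = 327.8561·0.792075 − 295.4282·0.829562·0.611351 = 109.859155
B₀ = V₀ − E₀ = 327.8561 − 109.859155 = 217.996945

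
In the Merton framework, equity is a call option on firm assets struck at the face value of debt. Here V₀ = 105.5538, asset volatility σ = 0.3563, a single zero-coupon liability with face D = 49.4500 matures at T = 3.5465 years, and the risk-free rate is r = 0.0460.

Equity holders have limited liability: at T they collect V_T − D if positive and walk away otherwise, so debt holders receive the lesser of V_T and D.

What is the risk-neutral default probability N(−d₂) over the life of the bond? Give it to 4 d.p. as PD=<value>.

d₁ = [ln(V₀/D) + (r + σ²/2)T] / (σ√T)
   = [ln(105.5538/49.4500) + (0.0460 + 0.5·0.3563²)·3.5465] / (0.3563·√3.5465)
   = [0.758259 + 0.388253] / 0.670990 = 1.708687
d₂ = d₁ − σ√T = 1.708687 − 0.670990 = 1.037697
risk-neutral PD = N(−d₂) = N(-1.037697) = 0.149705

PD=0.1497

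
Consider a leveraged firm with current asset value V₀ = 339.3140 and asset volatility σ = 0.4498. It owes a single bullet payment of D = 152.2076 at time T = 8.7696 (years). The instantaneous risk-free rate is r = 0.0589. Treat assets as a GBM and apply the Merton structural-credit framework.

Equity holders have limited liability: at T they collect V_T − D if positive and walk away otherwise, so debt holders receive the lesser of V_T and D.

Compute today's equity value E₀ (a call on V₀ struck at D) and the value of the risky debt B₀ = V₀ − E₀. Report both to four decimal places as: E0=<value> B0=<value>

E0=265.7977 B0=73.5163

d₁ = [ln(V₀/D) + (r + σ²/2)T] / (σ√T)
   = [ln(339.3140/152.2076) + (0.0589 + 0.5·0.4498²)·8.7696] / (0.4498·√8.7696)
   = [0.801681 + 1.403662] / 1.332016 = 1.655643
d₂ = d₁ − σ√T = 1.655643 − 1.332016 = 0.323628
N(d₁) = 0.951103,  N(d₂) = 0.626890,  e^(−rT) = 0.596587
E₀ = V₀·N(d₁) − D·e^(−rT)·N(d₂)
   = 339.3140·0.951103 − 152.2076·0.596587·0.626890 = 265.797713
B₀ = V₀ − E₀ = 339.3140 − 265.797713 = 73.516287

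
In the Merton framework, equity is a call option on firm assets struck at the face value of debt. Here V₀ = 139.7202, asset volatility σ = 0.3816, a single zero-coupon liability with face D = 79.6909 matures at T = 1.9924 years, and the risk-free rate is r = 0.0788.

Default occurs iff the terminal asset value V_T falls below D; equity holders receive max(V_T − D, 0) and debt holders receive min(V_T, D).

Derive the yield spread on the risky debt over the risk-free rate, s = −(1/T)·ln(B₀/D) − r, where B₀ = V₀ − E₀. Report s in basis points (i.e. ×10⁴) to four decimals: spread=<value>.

spread=162.4684

d₁ = [ln(V₀/D) + (r + σ²/2)T] / (σ√T)
   = [ln(139.7202/79.6909) + (0.0788 + 0.5·0.3816²)·1.9924] / (0.3816·√1.9924)
   = [0.561486 + 0.302066] / 0.538638 = 1.603217
d₂ = d₁ − σ√T = 1.603217 − 0.538638 = 1.064579
N(d₁) = 0.945557,  N(d₂) = 0.856467,  e^(−rT) = 0.854703
E₀ = V₀·N(d₁) − D·e^(−rT)·N(d₂)
   = 139.7202·0.945557 − 79.6909·0.854703·0.856467 = 73.777639
B₀ = V₀ − E₀ = 139.7202 − 73.777639 = 65.942561
spread = −(1/T)·ln(B₀/D) − r = −(1/1.9924)·ln(65.942561/79.6909) − 0.0788 = 0.01624684
in basis points: 0.01624684 × 10⁴ = 162.4684 bp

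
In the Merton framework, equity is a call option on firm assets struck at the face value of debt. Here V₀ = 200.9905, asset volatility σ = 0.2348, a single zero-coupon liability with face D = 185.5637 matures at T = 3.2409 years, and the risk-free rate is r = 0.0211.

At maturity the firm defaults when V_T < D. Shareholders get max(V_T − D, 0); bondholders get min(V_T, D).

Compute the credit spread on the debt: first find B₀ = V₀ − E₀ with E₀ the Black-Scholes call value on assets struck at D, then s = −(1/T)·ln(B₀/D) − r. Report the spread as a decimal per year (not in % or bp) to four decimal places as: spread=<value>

d₁ = [ln(V₀/D) + (r + σ²/2)T] / (σ√T)
   = [ln(200.9905/185.5637) + (0.0211 + 0.5·0.2348²)·3.2409] / (0.2348·√3.2409)
   = [0.079859 + 0.157720] / 0.422699 = 0.562054
d₂ = d₁ − σ√T = 0.562054 − 0.422699 = 0.139355
N(d₁) = 0.712960,  N(d₂) = 0.555415,  e^(−rT) = 0.933903
E₀ = V₀·N(d₁) − D·e^(−rT)·N(d₂)
   = 200.9905·0.712960 − 185.5637·0.933903·0.555415 = 47.045655
B₀ = V₀ − E₀ = 200.9905 − 47.045655 = 153.944845
spread = −(1/T)·ln(B₀/D) − r = −(1/3.2409)·ln(153.944845/185.5637) − 0.0211 = 0.03653949

spread=0.0365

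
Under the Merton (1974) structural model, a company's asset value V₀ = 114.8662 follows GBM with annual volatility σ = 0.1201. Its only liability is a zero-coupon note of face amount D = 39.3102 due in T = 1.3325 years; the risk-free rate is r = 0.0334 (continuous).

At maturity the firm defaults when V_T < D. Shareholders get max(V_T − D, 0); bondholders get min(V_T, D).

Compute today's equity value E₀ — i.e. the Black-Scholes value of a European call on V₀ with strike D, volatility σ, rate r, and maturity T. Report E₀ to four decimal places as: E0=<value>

d₁ = [ln(V₀/D) + (r + σ²/2)T] / (σ√T)
   = [ln(114.8662/39.3102) + (0.0334 + 0.5·0.1201²)·1.3325] / (0.1201·√1.3325)
   = [1.072284 + 0.054115] / 0.138636 = 8.124859
d₂ = d₁ − σ√T = 8.124859 − 0.138636 = 7.986222
N(d₁) = 1.000000,  N(d₂) = 1.000000,  e^(−rT) = 0.956470
E₀ = V₀·N(d₁) − D·e^(−rT)·N(d₂)
   = 114.8662·1.000000 − 39.3102·0.956470·1.000000 = 77.267160

E0=77.2672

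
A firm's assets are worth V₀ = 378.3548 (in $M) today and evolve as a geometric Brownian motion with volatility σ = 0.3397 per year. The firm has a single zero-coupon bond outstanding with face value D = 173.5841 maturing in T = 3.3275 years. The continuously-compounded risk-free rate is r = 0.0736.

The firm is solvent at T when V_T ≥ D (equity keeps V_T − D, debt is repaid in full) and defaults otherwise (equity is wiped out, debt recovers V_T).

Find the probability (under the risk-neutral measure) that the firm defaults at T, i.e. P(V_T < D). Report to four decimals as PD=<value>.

d₁ = [ln(V₀/D) + (r + σ²/2)T] / (σ√T)
   = [ln(378.3548/173.5841) + (0.0736 + 0.5·0.3397²)·3.3275] / (0.3397·√3.3275)
   = [0.779170 + 0.436894] / 0.619662 = 1.962465
d₂ = d₁ − σ√T = 1.962465 − 0.619662 = 1.342804
risk-neutral PD = N(−d₂) = N(-1.342804) = 0.089668

PD=0.0897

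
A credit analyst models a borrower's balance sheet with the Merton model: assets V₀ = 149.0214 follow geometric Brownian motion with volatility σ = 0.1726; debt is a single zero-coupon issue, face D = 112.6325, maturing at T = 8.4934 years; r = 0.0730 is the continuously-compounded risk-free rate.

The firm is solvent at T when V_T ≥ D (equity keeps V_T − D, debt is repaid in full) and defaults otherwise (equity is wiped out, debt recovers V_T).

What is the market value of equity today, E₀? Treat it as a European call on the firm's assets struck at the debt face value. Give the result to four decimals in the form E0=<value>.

E0=89.1170

d₁ = [ln(V₀/D) + (r + σ²/2)T] / (σ√T)
   = [ln(149.0214/112.6325) + (0.0730 + 0.5·0.1726²)·8.4934] / (0.1726·√8.4934)
   = [0.279960 + 0.746531] / 0.503016 = 2.040672
d₂ = d₁ − σ√T = 2.040672 − 0.503016 = 1.537656
N(d₁) = 0.979358,  N(d₂) = 0.937934,  e^(−rT) = 0.537935
E₀ = V₀·N(d₁) − D·e^(−rT)·N(d₂)
   = 149.0214·0.979358 − 112.6325·0.537935·0.937934 = 89.116951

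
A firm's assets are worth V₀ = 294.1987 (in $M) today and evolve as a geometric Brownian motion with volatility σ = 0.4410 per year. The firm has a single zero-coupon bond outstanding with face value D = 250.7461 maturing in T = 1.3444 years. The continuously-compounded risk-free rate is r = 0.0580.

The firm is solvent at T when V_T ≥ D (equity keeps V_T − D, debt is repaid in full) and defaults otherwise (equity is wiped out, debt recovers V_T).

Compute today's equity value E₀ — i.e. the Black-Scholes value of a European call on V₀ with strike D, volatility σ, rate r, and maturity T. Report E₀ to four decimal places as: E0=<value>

d₁ = [ln(V₀/D) + (r + σ²/2)T] / (σ√T)
   = [ln(294.1987/250.7461) + (0.0580 + 0.5·0.4410²)·1.3444] / (0.4410·√1.3444)
   = [0.159815 + 0.208705] / 0.511332 = 0.720706
d₂ = d₁ − σ√T = 0.720706 − 0.511332 = 0.209374
N(d₁) = 0.764455,  N(d₂) = 0.582922,  e^(−rT) = 0.924987
E₀ = V₀·N(d₁) − D·e^(−rT)·N(d₂)
   = 294.1987·0.764455 − 250.7461·0.924987·0.582922 = 89.700460

E0=89.7005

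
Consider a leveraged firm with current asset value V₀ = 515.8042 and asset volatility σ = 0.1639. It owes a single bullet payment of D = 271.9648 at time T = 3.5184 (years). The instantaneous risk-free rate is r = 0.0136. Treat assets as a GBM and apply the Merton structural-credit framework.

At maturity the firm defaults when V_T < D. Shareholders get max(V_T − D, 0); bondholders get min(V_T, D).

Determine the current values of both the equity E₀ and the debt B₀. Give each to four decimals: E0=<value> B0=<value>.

d₁ = [ln(V₀/D) + (r + σ²/2)T] / (σ√T)
   = [ln(515.8042/271.9648) + (0.0136 + 0.5·0.1639²)·3.5184] / (0.1639·√3.5184)
   = [0.640055 + 0.095108] / 0.307434 = 2.391288
d₂ = d₁ − σ√T = 2.391288 − 0.307434 = 2.083854
N(d₁) = 0.991605,  N(d₂) = 0.981413,  e^(−rT) = 0.953277
E₀ = V₀·N(d₁) − D·e^(−rT)·N(d₂)
   = 515.8042·0.991605 − 271.9648·0.953277·0.981413 = 257.035269
B₀ = V₀ − E₀ = 515.8042 − 257.035269 = 258.768931

E0=257.0353 B0=258.7689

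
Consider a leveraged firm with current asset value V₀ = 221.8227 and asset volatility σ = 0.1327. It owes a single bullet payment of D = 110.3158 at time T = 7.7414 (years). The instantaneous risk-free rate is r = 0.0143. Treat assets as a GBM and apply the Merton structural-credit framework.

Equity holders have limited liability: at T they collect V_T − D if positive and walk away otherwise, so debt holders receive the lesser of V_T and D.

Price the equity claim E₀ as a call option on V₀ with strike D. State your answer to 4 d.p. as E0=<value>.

E0=123.3371

d₁ = [ln(V₀/D) + (r + σ²/2)T] / (σ√T)
   = [ln(221.8227/110.3158) + (0.0143 + 0.5·0.1327²)·7.7414] / (0.1327·√7.7414)
   = [0.698531 + 0.178862] / 0.369216 = 2.376368
d₂ = d₁ − σ√T = 2.376368 − 0.369216 = 2.007152
N(d₁) = 0.991258,  N(d₂) = 0.977633,  e^(−rT) = 0.895205
E₀ = V₀·N(d₁) − D·e^(−rT)·N(d₂)
   = 221.8227·0.991258 − 110.3158·0.895205·0.977633 = 123.337052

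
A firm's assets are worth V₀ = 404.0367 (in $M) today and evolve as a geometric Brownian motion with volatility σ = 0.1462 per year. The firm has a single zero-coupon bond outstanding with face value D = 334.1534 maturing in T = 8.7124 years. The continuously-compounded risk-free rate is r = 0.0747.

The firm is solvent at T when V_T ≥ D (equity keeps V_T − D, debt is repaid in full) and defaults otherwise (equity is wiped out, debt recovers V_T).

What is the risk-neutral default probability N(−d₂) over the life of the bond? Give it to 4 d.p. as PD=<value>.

PD=0.0416

d₁ = [ln(V₀/D) + (r + σ²/2)T] / (σ√T)
   = [ln(404.0367/334.1534) + (0.0747 + 0.5·0.1462²)·8.7124] / (0.1462·√8.7124)
   = [0.189906 + 0.743928] / 0.431535 = 2.163979
d₂ = d₁ − σ√T = 2.163979 − 0.431535 = 1.732444
risk-neutral PD = N(−d₂) = N(-1.732444) = 0.041597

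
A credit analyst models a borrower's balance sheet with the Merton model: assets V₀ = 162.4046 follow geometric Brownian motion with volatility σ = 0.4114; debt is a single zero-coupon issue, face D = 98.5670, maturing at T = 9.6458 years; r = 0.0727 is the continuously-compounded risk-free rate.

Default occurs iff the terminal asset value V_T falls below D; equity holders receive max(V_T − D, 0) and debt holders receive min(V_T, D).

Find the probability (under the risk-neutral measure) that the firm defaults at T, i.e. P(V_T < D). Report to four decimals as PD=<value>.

PD=0.3818

d₁ = [ln(V₀/D) + (r + σ²/2)T] / (σ√T)
   = [ln(162.4046/98.5670) + (0.0727 + 0.5·0.4114²)·9.6458] / (0.4114·√9.6458)
   = [0.499354 + 1.517525] / 1.277713 = 1.578507
d₂ = d₁ − σ√T = 1.578507 − 1.277713 = 0.300794
risk-neutral PD = N(−d₂) = N(-0.300794) = 0.381786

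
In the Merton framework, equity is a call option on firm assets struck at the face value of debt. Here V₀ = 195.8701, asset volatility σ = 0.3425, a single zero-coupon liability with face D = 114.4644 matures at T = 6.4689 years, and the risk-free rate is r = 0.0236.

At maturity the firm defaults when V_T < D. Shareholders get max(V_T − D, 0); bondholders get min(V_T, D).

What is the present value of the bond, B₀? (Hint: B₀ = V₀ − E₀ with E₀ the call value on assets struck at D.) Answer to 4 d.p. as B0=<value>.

d₁ = [ln(V₀/D) + (r + σ²/2)T] / (σ√T)
   = [ln(195.8701/114.4644) + (0.0236 + 0.5·0.3425²)·6.4689] / (0.3425·√6.4689)
   = [0.537188 + 0.532087] / 0.871116 = 1.227478
d₂ = d₁ − σ√T = 1.227478 − 0.871116 = 0.356362
N(d₁) = 0.890178,  N(d₂) = 0.639215,  e^(−rT) = 0.858416
E₀ = V₀·N(d₁) − D·e^(−rT)·N(d₂)
   = 195.8701·0.890178 − 114.4644·0.858416·0.639215 = 111.551254
B₀ = V₀ − E₀ = 195.8701 − 111.551254 = 84.318846

B0=84.3188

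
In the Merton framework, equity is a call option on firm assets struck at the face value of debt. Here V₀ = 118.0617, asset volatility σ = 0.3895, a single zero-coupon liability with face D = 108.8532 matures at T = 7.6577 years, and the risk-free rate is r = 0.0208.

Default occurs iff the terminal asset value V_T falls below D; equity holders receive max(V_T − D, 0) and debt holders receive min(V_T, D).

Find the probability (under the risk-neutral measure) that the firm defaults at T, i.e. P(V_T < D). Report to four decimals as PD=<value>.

PD=0.6239

d₁ = [ln(V₀/D) + (r + σ²/2)T] / (σ√T)
   = [ln(118.0617/108.8532) + (0.0208 + 0.5·0.3895²)·7.6577] / (0.3895·√7.6577)
   = [0.081207 + 0.740156] / 1.077846 = 0.762041
d₂ = d₁ − σ√T = 0.762041 − 1.077846 = -0.315804
risk-neutral PD = N(−d₂) = N(0.315804) = 0.623925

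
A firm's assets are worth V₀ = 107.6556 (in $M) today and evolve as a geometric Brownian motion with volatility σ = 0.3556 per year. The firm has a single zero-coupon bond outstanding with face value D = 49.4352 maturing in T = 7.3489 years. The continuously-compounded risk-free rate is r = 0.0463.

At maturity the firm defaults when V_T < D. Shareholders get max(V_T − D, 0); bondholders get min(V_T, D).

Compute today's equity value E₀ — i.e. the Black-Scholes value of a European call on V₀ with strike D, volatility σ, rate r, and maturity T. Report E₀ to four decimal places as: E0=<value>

d₁ = [ln(V₀/D) + (r + σ²/2)T] / (σ√T)
   = [ln(107.6556/49.4352) + (0.0463 + 0.5·0.3556²)·7.3489] / (0.3556·√7.3489)
   = [0.778275 + 0.804893] / 0.963991 = 1.642306
d₂ = d₁ − σ√T = 1.642306 − 0.963991 = 0.678315
N(d₁) = 0.949737,  N(d₂) = 0.751214,  e^(−rT) = 0.711590
E₀ = V₀·N(d₁) − D·e^(−rT)·N(d₂)
   = 107.6556·0.949737 − 49.4352·0.711590·0.751214 = 75.818590

E0=75.8186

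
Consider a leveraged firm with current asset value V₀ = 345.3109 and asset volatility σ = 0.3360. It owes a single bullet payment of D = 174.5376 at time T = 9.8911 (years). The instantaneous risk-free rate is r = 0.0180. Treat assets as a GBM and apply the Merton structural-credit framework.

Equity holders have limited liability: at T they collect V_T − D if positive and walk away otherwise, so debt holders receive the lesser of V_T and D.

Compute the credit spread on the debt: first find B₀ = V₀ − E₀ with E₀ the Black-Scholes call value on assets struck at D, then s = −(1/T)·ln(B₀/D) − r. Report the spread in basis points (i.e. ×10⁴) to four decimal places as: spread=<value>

spread=195.0245

d₁ = [ln(V₀/D) + (r + σ²/2)T] / (σ√T)
   = [ln(345.3109/174.5376) + (0.0180 + 0.5·0.3360²)·9.8911] / (0.3360·√9.8911)
   = [0.682305 + 0.736373] / 1.056724 = 1.342524
d₂ = d₁ − σ√T = 1.342524 − 1.056724 = 0.285800
N(d₁) = 0.910287,  N(d₂) = 0.612484,  e^(−rT) = 0.836909
E₀ = V₀·N(d₁) − D·e^(−rT)·N(d₂)
   = 345.3109·0.910287 − 174.5376·0.836909·0.612484 = 224.865117
B₀ = V₀ − E₀ = 345.3109 − 224.865117 = 120.445783
spread = −(1/T)·ln(B₀/D) − r = −(1/9.8911)·ln(120.445783/174.5376) − 0.0180 = 0.01950245
in basis points: 0.01950245 × 10⁴ = 195.0245 bp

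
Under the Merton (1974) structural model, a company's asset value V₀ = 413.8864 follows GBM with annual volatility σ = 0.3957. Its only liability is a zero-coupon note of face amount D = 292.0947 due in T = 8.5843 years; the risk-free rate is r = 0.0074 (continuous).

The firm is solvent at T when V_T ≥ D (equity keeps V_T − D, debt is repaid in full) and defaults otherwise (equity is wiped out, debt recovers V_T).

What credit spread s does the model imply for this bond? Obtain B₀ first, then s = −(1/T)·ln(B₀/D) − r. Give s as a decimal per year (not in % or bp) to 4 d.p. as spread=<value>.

d₁ = [ln(V₀/D) + (r + σ²/2)T] / (σ√T)
   = [ln(413.8864/292.0947) + (0.0074 + 0.5·0.3957²)·8.5843] / (0.3957·√8.5843)
   = [0.348513 + 0.735582] / 1.159360 = 0.935081
d₂ = d₁ − σ√T = 0.935081 − 1.159360 = -0.224280
N(d₁) = 0.825127,  N(d₂) = 0.411270,  e^(−rT) = 0.938452
E₀ = V₀·N(d₁) − D·e^(−rT)·N(d₂)
   = 413.8864·0.825127 − 292.0947·0.938452·0.411270 = 228.772739
B₀ = V₀ − E₀ = 413.8864 − 228.772739 = 185.113661
spread = −(1/T)·ln(B₀/D) − r = −(1/8.5843)·ln(185.113661/292.0947) − 0.0074 = 0.04573282

spread=0.0457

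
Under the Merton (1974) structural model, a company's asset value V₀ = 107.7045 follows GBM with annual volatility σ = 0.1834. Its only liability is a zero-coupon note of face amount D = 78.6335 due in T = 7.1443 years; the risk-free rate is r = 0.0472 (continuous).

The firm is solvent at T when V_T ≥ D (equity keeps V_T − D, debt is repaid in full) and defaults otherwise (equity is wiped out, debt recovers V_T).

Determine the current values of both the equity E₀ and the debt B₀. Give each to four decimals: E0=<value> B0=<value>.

d₁ = [ln(V₀/D) + (r + σ²/2)T] / (σ√T)
   = [ln(107.7045/78.6335) + (0.0472 + 0.5·0.1834²)·7.1443] / (0.1834·√7.1443)
   = [0.314594 + 0.457362] / 0.490207 = 1.574756
d₂ = d₁ − σ√T = 1.574756 − 0.490207 = 1.084549
N(d₁) = 0.942344,  N(d₂) = 0.860939,  e^(−rT) = 0.713758
E₀ = V₀·N(d₁) − D·e^(−rT)·N(d₂)
   = 107.7045·0.942344 − 78.6335·0.713758·0.860939 = 53.174160
B₀ = V₀ − E₀ = 107.7045 − 53.174160 = 54.530340

E0=53.1742 B0=54.5303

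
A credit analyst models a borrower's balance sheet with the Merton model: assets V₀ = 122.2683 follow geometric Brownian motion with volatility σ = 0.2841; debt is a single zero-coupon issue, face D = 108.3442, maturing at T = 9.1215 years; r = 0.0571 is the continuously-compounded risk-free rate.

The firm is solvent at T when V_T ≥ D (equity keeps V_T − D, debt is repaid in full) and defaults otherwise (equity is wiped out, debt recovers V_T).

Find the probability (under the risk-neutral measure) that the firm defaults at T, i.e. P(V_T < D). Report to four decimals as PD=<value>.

PD=0.3749

d₁ = [ln(V₀/D) + (r + σ²/2)T] / (σ√T)
   = [ln(122.2683/108.3442) + (0.0571 + 0.5·0.2841²)·9.1215] / (0.2841·√9.1215)
   = [0.120905 + 0.888949] / 0.858034 = 1.176939
d₂ = d₁ − σ√T = 1.176939 − 0.858034 = 0.318905
risk-neutral PD = N(−d₂) = N(-0.318905) = 0.374899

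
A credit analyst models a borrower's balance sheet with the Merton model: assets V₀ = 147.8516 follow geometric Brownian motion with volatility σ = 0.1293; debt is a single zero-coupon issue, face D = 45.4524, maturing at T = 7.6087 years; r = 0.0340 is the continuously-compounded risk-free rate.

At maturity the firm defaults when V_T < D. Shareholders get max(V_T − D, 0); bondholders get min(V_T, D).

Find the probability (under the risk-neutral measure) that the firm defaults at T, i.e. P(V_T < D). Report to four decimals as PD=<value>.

PD=0.0001

d₁ = [ln(V₀/D) + (r + σ²/2)T] / (σ√T)
   = [ln(147.8516/45.4524) + (0.0340 + 0.5·0.1293²)·7.6087] / (0.1293·√7.6087)
   = [1.179543 + 0.322299] / 0.356659 = 4.210858
d₂ = d₁ − σ√T = 4.210858 − 0.356659 = 3.854198
risk-neutral PD = N(−d₂) = N(-3.854198) = 0.000058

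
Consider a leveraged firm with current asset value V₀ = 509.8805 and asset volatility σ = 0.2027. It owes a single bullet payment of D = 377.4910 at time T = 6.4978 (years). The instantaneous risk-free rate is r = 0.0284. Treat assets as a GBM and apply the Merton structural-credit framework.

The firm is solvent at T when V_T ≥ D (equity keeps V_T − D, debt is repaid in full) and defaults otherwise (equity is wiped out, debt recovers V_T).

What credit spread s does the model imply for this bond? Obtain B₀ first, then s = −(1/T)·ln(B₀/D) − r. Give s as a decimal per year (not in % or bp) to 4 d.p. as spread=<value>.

spread=0.0096

d₁ = [ln(V₀/D) + (r + σ²/2)T] / (σ√T)
   = [ln(509.8805/377.4910) + (0.0284 + 0.5·0.2027²)·6.4978] / (0.2027·√6.4978)
   = [0.300630 + 0.318026] / 0.516698 = 1.197325
d₂ = d₁ − σ√T = 1.197325 − 0.516698 = 0.680627
N(d₁) = 0.884410,  N(d₂) = 0.751946,  e^(−rT) = 0.831489
E₀ = V₀·N(d₁) − D·e^(−rT)·N(d₂)
   = 509.8805·0.884410 − 377.4910·0.831489·0.751946 = 214.922934
B₀ = V₀ − E₀ = 509.8805 − 214.922934 = 294.957566
spread = −(1/T)·ln(B₀/D) − r = −(1/6.4978)·ln(294.957566/377.4910) − 0.0284 = 0.00956904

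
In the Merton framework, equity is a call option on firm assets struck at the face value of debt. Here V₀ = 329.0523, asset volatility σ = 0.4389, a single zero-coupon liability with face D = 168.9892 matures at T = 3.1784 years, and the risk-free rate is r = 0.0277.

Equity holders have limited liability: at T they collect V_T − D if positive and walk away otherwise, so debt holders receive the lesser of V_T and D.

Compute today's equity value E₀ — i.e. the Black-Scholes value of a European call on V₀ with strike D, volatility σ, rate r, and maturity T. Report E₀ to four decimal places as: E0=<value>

E0=189.3125

d₁ = [ln(V₀/D) + (r + σ²/2)T] / (σ√T)
   = [ln(329.0523/168.9892) + (0.0277 + 0.5·0.4389²)·3.1784] / (0.4389·√3.1784)
   = [0.666382 + 0.394174] / 0.782474 = 1.355389
d₂ = d₁ − σ√T = 1.355389 − 0.782474 = 0.572915
N(d₁) = 0.912353,  N(d₂) = 0.716649,  e^(−rT) = 0.915723
E₀ = V₀·N(d₁) − D·e^(−rT)·N(d₂)
   = 329.0523·0.912353 − 168.9892·0.915723·0.716649 = 189.312463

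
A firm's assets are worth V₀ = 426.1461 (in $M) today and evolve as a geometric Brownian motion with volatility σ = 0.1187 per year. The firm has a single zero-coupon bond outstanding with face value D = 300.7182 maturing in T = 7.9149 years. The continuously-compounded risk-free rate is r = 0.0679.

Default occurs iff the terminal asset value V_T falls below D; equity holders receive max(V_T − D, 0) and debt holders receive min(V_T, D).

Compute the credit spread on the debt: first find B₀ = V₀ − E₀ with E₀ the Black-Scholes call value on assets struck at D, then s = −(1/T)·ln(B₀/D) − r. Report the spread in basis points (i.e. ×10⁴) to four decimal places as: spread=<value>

spread=0.8017

d₁ = [ln(V₀/D) + (r + σ²/2)T] / (σ√T)
   = [ln(426.1461/300.7182) + (0.0679 + 0.5·0.1187²)·7.9149] / (0.1187·√7.9149)
   = [0.348609 + 0.593181] / 0.333944 = 2.820204
d₂ = d₁ − σ√T = 2.820204 − 0.333944 = 2.486260
N(d₁) = 0.997600,  N(d₂) = 0.993545,  e^(−rT) = 0.584253
E₀ = V₀·N(d₁) − D·e^(−rT)·N(d₂)
   = 426.1461·0.997600 − 300.7182·0.584253·0.993545 = 250.562137
B₀ = V₀ − E₀ = 426.1461 − 250.562137 = 175.583963
spread = −(1/T)·ln(B₀/D) − r = −(1/7.9149)·ln(175.583963/300.7182) − 0.0679 = 0.00008017
in basis points: 0.00008017 × 10⁴ = 0.8017 bp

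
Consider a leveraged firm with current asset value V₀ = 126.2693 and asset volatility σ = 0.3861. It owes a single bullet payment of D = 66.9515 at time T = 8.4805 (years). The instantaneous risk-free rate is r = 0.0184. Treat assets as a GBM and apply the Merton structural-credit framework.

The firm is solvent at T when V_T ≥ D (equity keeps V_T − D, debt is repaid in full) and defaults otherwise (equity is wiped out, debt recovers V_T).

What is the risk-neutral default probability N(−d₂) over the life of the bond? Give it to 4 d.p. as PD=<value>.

PD=0.4440

d₁ = [ln(V₀/D) + (r + σ²/2)T] / (σ√T)
   = [ln(126.2693/66.9515) + (0.0184 + 0.5·0.3861²)·8.4805] / (0.3861·√8.4805)
   = [0.634448 + 0.788149] / 1.124373 = 1.265236
d₂ = d₁ − σ√T = 1.265236 − 1.124373 = 0.140862
risk-neutral PD = N(−d₂) = N(-0.140862) = 0.443989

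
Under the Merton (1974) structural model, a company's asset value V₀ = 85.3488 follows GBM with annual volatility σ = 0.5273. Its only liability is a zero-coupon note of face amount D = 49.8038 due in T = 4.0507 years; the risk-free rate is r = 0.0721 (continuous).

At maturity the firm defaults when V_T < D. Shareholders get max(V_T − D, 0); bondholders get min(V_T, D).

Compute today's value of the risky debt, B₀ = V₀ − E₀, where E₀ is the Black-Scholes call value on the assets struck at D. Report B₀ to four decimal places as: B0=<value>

B0=30.3640

d₁ = [ln(V₀/D) + (r + σ²/2)T] / (σ√T)
   = [ln(85.3488/49.8038) + (0.0721 + 0.5·0.5273²)·4.0507] / (0.5273·√4.0507)
   = [0.538655 + 0.855194] / 1.061262 = 1.313388
d₂ = d₁ − σ√T = 1.313388 − 1.061262 = 0.252126
N(d₁) = 0.905474,  N(d₂) = 0.599528,  e^(−rT) = 0.746727
E₀ = V₀·N(d₁) − D·e^(−rT)·N(d₂)
   = 85.3488·0.905474 − 49.8038·0.746727·0.599528 = 54.984755
B₀ = V₀ − E₀ = 85.3488 − 54.984755 = 30.364045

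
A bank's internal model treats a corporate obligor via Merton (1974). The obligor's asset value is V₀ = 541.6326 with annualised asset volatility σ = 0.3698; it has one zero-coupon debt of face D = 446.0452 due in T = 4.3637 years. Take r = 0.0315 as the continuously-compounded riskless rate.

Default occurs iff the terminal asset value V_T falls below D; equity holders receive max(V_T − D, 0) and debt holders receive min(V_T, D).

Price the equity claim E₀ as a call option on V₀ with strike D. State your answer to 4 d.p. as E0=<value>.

E0=228.2534

d₁ = [ln(V₀/D) + (r + σ²/2)T] / (σ√T)
   = [ln(541.6326/446.0452) + (0.0315 + 0.5·0.3698²)·4.3637] / (0.3698·√4.3637)
   = [0.194168 + 0.435829] / 0.772493 = 0.815537
d₂ = d₁ − σ√T = 0.815537 − 0.772493 = 0.043045
N(d₁) = 0.792618,  N(d₂) = 0.517167,  e^(−rT) = 0.871572
E₀ = V₀·N(d₁) − D·e^(−rT)·N(d₂)
   = 541.6326·0.792618 − 446.0452·0.871572·0.517167 = 228.253356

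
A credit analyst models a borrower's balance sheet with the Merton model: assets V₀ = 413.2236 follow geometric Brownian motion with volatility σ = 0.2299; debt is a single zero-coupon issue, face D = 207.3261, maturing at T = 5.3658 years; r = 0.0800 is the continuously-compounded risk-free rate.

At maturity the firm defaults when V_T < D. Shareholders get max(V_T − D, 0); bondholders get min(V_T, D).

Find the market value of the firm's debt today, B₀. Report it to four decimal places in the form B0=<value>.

B0=134.1785

d₁ = [ln(V₀/D) + (r + σ²/2)T] / (σ√T)
   = [ln(413.2236/207.3261) + (0.0800 + 0.5·0.2299²)·5.3658] / (0.2299·√5.3658)
   = [0.689696 + 0.571066] / 0.532545 = 2.367429
d₂ = d₁ − σ√T = 2.367429 − 0.532545 = 1.834884
N(d₁) = 0.991044,  N(d₂) = 0.966739,  e^(−rT) = 0.650988
E₀ = V₀·N(d₁) − D·e^(−rT)·N(d₂)
   = 413.2236·0.991044 − 207.3261·0.650988·0.966739 = 279.045114
B₀ = V₀ − E₀ = 413.2236 − 279.045114 = 134.178486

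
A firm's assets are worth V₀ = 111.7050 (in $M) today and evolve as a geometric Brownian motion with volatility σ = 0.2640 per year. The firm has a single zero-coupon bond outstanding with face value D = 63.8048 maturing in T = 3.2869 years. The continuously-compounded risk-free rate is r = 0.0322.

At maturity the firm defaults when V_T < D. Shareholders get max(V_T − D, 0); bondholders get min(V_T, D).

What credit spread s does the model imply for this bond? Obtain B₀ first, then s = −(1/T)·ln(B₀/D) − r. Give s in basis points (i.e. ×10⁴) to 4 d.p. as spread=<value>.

spread=75.3484

d₁ = [ln(V₀/D) + (r + σ²/2)T] / (σ√T)
   = [ln(111.7050/63.8048) + (0.0322 + 0.5·0.2640²)·3.2869] / (0.2640·√3.2869)
   = [0.560033 + 0.220380] / 0.478627 = 1.630525
d₂ = d₁ − σ√T = 1.630525 − 0.478627 = 1.151898
N(d₁) = 0.948505,  N(d₂) = 0.875318,  e^(−rT) = 0.899570
E₀ = V₀·N(d₁) − D·e^(−rT)·N(d₂)
   = 111.7050·0.948505 − 63.8048·0.899570·0.875318 = 55.712152
B₀ = V₀ − E₀ = 111.7050 − 55.712152 = 55.992848
spread = −(1/T)·ln(B₀/D) − r = −(1/3.2869)·ln(55.992848/63.8048) − 0.0322 = 0.00753484
in basis points: 0.00753484 × 10⁴ = 75.3484 bp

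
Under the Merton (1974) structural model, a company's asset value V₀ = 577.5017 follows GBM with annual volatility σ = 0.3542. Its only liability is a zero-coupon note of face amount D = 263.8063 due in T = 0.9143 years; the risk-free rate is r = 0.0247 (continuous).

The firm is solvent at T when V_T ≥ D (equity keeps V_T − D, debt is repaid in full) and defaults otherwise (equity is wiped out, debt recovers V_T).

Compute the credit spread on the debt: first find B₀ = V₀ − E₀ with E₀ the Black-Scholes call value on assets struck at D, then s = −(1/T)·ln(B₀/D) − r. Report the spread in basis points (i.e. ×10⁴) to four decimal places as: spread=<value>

spread=15.8350

d₁ = [ln(V₀/D) + (r + σ²/2)T] / (σ√T)
   = [ln(577.5017/263.8063) + (0.0247 + 0.5·0.3542²)·0.9143] / (0.3542·√0.9143)
   = [0.783496 + 0.079936] / 0.338683 = 2.549385
d₂ = d₁ − σ√T = 2.549385 − 0.338683 = 2.210702
N(d₁) = 0.994604,  N(d₂) = 0.986472,  e^(−rT) = 0.977670
E₀ = V₀·N(d₁) − D·e^(−rT)·N(d₂)
   = 577.5017·0.994604 − 263.8063·0.977670·0.986472 = 319.959365
B₀ = V₀ − E₀ = 577.5017 − 319.959365 = 257.542335
spread = −(1/T)·ln(B₀/D) − r = −(1/0.9143)·ln(257.542335/263.8063) − 0.0247 = 0.00158350
in basis points: 0.00158350 × 10⁴ = 15.8350 bp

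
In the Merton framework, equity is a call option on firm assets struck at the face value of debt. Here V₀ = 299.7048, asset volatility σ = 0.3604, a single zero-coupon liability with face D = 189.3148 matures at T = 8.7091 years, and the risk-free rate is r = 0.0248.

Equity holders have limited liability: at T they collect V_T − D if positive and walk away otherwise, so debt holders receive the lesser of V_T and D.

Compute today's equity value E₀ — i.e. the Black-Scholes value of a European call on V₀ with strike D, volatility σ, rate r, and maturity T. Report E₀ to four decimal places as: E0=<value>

d₁ = [ln(V₀/D) + (r + σ²/2)T] / (σ√T)
   = [ln(299.7048/189.3148) + (0.0248 + 0.5·0.3604²)·8.7091] / (0.3604·√8.7091)
   = [0.459387 + 0.781590] / 1.063583 = 1.166789
d₂ = d₁ − σ√T = 1.166789 − 1.063583 = 0.103206
N(d₁) = 0.878352,  N(d₂) = 0.541100,  e^(−rT) = 0.805747
E₀ = V₀·N(d₁) − D·e^(−rT)·N(d₂)
   = 299.7048·0.878352 − 189.3148·0.805747·0.541100 = 180.707050

E0=180.7071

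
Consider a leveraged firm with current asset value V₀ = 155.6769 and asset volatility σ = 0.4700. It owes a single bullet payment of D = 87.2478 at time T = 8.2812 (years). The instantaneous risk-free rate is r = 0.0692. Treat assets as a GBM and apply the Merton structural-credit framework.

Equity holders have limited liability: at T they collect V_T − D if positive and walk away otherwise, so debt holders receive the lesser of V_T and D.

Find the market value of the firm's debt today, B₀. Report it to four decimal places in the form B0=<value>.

B0=37.8686

d₁ = [ln(V₀/D) + (r + σ²/2)T] / (σ√T)
   = [ln(155.6769/87.2478) + (0.0692 + 0.5·0.4700²)·8.2812] / (0.4700·√8.2812)
   = [0.579030 + 1.487718] / 1.352522 = 1.528069
d₂ = d₁ − σ√T = 1.528069 − 1.352522 = 0.175547
N(d₁) = 0.936752,  N(d₂) = 0.569675,  e^(−rT) = 0.563798
E₀ = V₀·N(d₁) − D·e^(−rT)·N(d₂)
   = 155.6769·0.936752 − 87.2478·0.563798·0.569675 = 117.808303
B₀ = V₀ − E₀ = 155.6769 − 117.808303 = 37.868597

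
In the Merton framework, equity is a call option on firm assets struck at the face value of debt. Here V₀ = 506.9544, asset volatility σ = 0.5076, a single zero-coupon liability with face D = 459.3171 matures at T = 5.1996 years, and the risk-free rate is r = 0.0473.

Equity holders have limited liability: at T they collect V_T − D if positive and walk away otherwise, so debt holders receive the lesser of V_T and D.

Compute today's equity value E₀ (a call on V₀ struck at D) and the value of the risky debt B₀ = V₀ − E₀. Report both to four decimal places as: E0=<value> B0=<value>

E0=270.5903 B0=236.3641

d₁ = [ln(V₀/D) + (r + σ²/2)T] / (σ√T)
   = [ln(506.9544/459.3171) + (0.0473 + 0.5·0.5076²)·5.1996] / (0.5076·√5.1996)
   = [0.098680 + 0.915800] / 1.157462 = 0.876470
d₂ = d₁ − σ√T = 0.876470 − 1.157462 = -0.280992
N(d₁) = 0.809613,  N(d₂) = 0.389358,  e^(−rT) = 0.781968
E₀ = V₀·N(d₁) − D·e^(−rT)·N(d₂)
   = 506.9544·0.809613 − 459.3171·0.781968·0.389358 = 270.590309
B₀ = V₀ − E₀ = 506.9544 − 270.590309 = 236.364091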